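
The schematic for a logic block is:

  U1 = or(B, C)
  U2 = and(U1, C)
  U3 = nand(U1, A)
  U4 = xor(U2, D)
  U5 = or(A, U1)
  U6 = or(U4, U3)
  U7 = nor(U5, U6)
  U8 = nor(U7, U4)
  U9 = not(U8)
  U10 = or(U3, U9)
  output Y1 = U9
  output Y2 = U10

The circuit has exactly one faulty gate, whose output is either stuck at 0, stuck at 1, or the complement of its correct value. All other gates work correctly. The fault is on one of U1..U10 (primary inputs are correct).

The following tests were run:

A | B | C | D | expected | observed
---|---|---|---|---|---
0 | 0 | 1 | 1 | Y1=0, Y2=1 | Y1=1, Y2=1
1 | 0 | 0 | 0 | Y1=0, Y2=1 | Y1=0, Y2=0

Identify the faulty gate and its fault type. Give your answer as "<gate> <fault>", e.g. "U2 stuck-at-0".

U1 inverted output

Fault-free values for test 1 (A=0, B=0, C=1, D=1): U1=1, U2=1, U3=1, U4=0, U5=1, U6=1, U7=0, U8=1, U9=0, U10=1, giving Y1=0, Y2=1. Observed Y1=1, Y2=1.
Test 1: faults giving observed Y1=1, Y2=1 are {U1 stuck-at-0, U1 inverted output, U2 stuck-at-0, U2 inverted output, U4 stuck-at-1, U4 inverted output, U7 stuck-at-1, U7 inverted output, U8 stuck-at-0, U8 inverted output, U9 stuck-at-1, U9 inverted output}.
Test 2 (A=1, B=0, C=0, D=0): fault-free U1=0, U2=0, U3=1, U4=0, U5=1, U6=1, U7=0, U8=1, U9=0, U10=1 → Y1=0, Y2=1; observed Y1=0, Y2=0. Eliminates U1 stuck-at-0, U2 stuck-at-0, U2 inverted output, U4 stuck-at-1, U4 inverted output, U7 stuck-at-1, U7 inverted output, U8 stuck-at-0, U8 inverted output, U9 stuck-at-1, U9 inverted output.
Only U1 inverted output is consistent with every test.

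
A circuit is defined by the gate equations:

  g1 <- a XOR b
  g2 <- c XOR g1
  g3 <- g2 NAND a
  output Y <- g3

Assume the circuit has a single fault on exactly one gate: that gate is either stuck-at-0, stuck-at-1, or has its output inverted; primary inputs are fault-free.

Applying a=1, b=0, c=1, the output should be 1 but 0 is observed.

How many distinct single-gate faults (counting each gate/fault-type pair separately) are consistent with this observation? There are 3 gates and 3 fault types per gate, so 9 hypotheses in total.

6

Fault-free: g1=1, g2=0, g3=1 → 1. Observed 0.
  g1 stuck-at-0: output 0 ✓
  g1 stuck-at-1: output 1 ✗
  g1 inverted output: output 0 ✓
  g2 stuck-at-0: output 1 ✗
  g2 stuck-at-1: output 0 ✓
  g2 inverted output: output 0 ✓
  g3 stuck-at-0: output 0 ✓
  g3 stuck-at-1: output 1 ✗
  g3 inverted output: output 0 ✓
Consistent faults: {g1 stuck-at-0, g1 inverted output, g2 stuck-at-1, g2 inverted output, g3 stuck-at-0, g3 inverted output} — 6 in all.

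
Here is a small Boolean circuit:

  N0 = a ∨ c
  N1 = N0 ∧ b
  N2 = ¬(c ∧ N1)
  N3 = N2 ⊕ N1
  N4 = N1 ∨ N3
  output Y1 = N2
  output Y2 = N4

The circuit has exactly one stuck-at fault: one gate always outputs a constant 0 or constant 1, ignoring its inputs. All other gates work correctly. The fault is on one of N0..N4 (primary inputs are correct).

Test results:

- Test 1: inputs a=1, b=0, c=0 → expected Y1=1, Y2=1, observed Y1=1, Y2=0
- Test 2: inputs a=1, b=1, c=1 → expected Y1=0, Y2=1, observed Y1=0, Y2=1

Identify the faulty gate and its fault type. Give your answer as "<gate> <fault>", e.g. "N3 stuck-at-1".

Fault-free values for test 1 (a=1, b=0, c=0): N0=1, N1=0, N2=1, N3=1, N4=1, giving Y1=1, Y2=1. Observed Y1=1, Y2=0.
Test 1: faults giving observed Y1=1, Y2=0 are {N3 stuck-at-0, N4 stuck-at-0}.
Test 2 (a=1, b=1, c=1): fault-free N0=1, N1=1, N2=0, N3=1, N4=1 → Y1=0, Y2=1; observed Y1=0, Y2=1. Eliminates N4 stuck-at-0.
Only N3 stuck-at-0 is consistent with every test.

N3 stuck-at-0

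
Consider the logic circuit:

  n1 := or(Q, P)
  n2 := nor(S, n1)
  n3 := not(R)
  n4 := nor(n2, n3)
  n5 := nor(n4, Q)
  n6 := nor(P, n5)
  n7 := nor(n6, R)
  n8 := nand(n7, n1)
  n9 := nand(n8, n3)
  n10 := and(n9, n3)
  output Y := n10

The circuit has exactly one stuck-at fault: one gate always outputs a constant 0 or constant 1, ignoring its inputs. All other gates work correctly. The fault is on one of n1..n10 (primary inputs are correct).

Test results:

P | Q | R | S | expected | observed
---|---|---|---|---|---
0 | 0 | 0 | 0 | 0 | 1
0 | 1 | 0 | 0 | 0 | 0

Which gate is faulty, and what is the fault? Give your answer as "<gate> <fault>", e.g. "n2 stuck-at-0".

n1 stuck-at-1

Fault-free values for test 1 (P=0, Q=0, R=0, S=0): n1=0, n2=1, n3=1, n4=0, n5=1, n6=0, n7=1, n8=1, n9=0, n10=0, giving Y=0. Observed 1.
Test 1: faults giving observed 1 are {n1 stuck-at-1, n8 stuck-at-0, n9 stuck-at-1, n10 stuck-at-1}.
Test 2 (P=0, Q=1, R=0, S=0): fault-free n1=1, n2=0, n3=1, n4=0, n5=0, n6=1, n7=0, n8=1, n9=0, n10=0 → 0; observed 0. Eliminates n8 stuck-at-0, n9 stuck-at-1, n10 stuck-at-1.
Only n1 stuck-at-1 is consistent with every test.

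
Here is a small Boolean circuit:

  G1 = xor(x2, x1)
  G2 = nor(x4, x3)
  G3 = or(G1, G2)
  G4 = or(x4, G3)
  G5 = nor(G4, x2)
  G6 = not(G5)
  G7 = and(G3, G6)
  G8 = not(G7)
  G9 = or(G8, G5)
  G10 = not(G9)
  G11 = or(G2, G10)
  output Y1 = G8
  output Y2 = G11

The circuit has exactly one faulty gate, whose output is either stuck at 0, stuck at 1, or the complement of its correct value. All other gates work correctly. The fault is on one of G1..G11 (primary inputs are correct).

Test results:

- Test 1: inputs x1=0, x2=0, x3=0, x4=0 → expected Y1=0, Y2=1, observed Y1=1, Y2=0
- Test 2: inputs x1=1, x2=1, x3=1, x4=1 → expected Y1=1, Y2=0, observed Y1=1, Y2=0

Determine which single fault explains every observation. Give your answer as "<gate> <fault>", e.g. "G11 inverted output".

G2 stuck-at-0

Fault-free values for test 1 (x1=0, x2=0, x3=0, x4=0): G1=0, G2=1, G3=1, G4=1, G5=0, G6=1, G7=1, G8=0, G9=0, G10=1, G11=1, giving Y1=0, Y2=1. Observed Y1=1, Y2=0.
Test 1: faults giving observed Y1=1, Y2=0 are {G2 stuck-at-0, G2 inverted output}.
Test 2 (x1=1, x2=1, x3=1, x4=1): fault-free G1=0, G2=0, G3=0, G4=1, G5=0, G6=1, G7=0, G8=1, G9=1, G10=0, G11=0 → Y1=1, Y2=0; observed Y1=1, Y2=0. Eliminates G2 inverted output.
Only G2 stuck-at-0 is consistent with every test.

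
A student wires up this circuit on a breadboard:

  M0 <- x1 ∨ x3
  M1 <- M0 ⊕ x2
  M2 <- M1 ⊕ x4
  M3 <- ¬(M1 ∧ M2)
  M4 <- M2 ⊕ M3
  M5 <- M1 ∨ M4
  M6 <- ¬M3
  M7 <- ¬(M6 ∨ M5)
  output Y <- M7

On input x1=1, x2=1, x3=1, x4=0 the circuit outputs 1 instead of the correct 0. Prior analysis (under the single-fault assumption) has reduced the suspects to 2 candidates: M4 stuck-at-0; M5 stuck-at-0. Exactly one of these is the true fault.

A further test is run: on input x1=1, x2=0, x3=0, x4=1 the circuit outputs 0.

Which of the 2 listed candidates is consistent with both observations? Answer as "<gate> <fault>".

Evaluate each candidate on input x1=1, x2=0, x3=0, x4=1:
  M4 stuck-at-0: M0=1, M1=1, M2=0, M3=1, M4=0 [stuck-at-0], M5=1, M6=0, M7=0 → 0 — matches
  M5 stuck-at-0: M0=1, M1=1, M2=0, M3=1, M4=1, M5=0 [stuck-at-0], M6=0, M7=1 → 1 — eliminated
Only M4 stuck-at-0 reproduces the observed 0.

M4 stuck-at-0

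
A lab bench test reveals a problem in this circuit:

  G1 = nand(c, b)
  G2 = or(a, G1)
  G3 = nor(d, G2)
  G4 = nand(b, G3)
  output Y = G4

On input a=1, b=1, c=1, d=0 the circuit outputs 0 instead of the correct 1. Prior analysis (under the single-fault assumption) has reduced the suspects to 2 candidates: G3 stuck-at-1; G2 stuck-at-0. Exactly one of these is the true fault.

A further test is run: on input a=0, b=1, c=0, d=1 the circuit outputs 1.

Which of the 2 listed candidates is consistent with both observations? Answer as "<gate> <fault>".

Evaluate each candidate on input a=0, b=1, c=0, d=1:
  G3 stuck-at-1: G1=1, G2=1, G3=1 [stuck-at-1], G4=0 → 0 — eliminated
  G2 stuck-at-0: G1=1, G2=0 [stuck-at-0], G3=0, G4=1 → 1 — matches
Only G2 stuck-at-0 reproduces the observed 1.

G2 stuck-at-0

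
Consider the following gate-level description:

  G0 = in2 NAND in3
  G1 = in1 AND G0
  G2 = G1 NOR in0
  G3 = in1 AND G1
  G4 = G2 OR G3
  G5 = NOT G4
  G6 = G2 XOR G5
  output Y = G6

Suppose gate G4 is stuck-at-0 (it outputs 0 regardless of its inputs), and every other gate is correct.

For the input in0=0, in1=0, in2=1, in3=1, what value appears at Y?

Propagate with G4 forced: G0=0, G1=0, G2=1, G3=0, G4=0 [stuck-at-0], G5=1, G6=0.
So Y = 0. (Without the fault it would be 1.)

0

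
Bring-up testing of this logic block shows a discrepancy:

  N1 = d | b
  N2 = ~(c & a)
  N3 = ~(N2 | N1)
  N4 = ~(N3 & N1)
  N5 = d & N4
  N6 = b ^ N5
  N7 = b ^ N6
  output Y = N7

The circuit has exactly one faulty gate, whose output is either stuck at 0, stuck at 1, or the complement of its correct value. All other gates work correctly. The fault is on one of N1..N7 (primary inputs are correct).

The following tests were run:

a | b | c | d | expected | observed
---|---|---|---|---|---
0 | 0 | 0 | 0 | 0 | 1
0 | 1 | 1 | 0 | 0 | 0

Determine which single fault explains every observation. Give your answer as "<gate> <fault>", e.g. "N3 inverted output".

N6 stuck-at-1

Fault-free values for test 1 (a=0, b=0, c=0, d=0): N1=0, N2=1, N3=0, N4=1, N5=0, N6=0, N7=0, giving Y=0. Observed 1.
Test 1: faults giving observed 1 are {N5 stuck-at-1, N5 inverted output, N6 stuck-at-1, N6 inverted output, N7 stuck-at-1, N7 inverted output}.
Test 2 (a=0, b=1, c=1, d=0): fault-free N1=1, N2=1, N3=0, N4=1, N5=0, N6=1, N7=0 → 0; observed 0. Eliminates N5 stuck-at-1, N5 inverted output, N6 inverted output, N7 stuck-at-1, N7 inverted output.
Only N6 stuck-at-1 is consistent with every test.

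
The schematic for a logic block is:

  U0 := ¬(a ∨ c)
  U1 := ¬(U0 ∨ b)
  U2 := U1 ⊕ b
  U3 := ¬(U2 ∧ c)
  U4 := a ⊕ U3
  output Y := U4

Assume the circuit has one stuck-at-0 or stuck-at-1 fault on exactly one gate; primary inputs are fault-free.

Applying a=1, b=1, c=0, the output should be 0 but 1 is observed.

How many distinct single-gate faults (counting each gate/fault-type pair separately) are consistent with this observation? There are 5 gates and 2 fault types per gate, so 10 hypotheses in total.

Fault-free: U0=0, U1=0, U2=1, U3=1, U4=0 → 0. Observed 1.
  U0 stuck-at-0: output 0 ✗
  U0 stuck-at-1: output 0 ✗
  U1 stuck-at-0: output 0 ✗
  U1 stuck-at-1: output 0 ✗
  U2 stuck-at-0: output 0 ✗
  U2 stuck-at-1: output 0 ✗
  U3 stuck-at-0: output 1 ✓
  U3 stuck-at-1: output 0 ✗
  U4 stuck-at-0: output 0 ✗
  U4 stuck-at-1: output 1 ✓
Consistent faults: {U3 stuck-at-0, U4 stuck-at-1} — 2 in all.

2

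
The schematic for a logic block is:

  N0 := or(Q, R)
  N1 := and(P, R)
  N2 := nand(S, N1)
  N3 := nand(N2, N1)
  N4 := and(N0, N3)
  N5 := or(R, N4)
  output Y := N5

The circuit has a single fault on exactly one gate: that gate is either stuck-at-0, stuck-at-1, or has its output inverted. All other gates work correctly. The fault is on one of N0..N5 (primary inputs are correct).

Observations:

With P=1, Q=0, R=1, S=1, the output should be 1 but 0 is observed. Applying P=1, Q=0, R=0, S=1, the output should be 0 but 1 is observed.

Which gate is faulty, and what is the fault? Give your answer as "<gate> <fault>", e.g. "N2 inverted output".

Fault-free values for test 1 (P=1, Q=0, R=1, S=1): N0=1, N1=1, N2=0, N3=1, N4=1, N5=1, giving Y=1. Observed 0.
Test 1: faults giving observed 0 are {N5 stuck-at-0, N5 inverted output}.
Test 2 (P=1, Q=0, R=0, S=1): fault-free N0=0, N1=0, N2=1, N3=1, N4=0, N5=0 → 0; observed 1. Eliminates N5 stuck-at-0.
Only N5 inverted output is consistent with every test.

N5 inverted output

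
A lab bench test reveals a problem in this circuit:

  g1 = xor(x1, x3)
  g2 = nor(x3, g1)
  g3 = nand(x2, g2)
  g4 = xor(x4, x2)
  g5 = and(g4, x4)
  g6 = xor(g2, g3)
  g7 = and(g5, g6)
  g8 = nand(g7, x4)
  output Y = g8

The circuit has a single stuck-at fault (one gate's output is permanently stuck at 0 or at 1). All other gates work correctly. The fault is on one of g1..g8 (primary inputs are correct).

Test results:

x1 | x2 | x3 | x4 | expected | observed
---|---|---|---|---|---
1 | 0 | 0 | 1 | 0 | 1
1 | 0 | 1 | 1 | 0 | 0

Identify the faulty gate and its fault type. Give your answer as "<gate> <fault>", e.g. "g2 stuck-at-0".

Fault-free values for test 1 (x1=1, x2=0, x3=0, x4=1): g1=1, g2=0, g3=1, g4=1, g5=1, g6=1, g7=1, g8=0, giving Y=0. Observed 1.
Test 1: faults giving observed 1 are {g1 stuck-at-0, g2 stuck-at-1, g3 stuck-at-0, g4 stuck-at-0, g5 stuck-at-0, g6 stuck-at-0, g7 stuck-at-0, g8 stuck-at-1}.
Test 2 (x1=1, x2=0, x3=1, x4=1): fault-free g1=0, g2=0, g3=1, g4=1, g5=1, g6=1, g7=1, g8=0 → 0; observed 0. Eliminates g2 stuck-at-1, g3 stuck-at-0, g4 stuck-at-0, g5 stuck-at-0, g6 stuck-at-0, g7 stuck-at-0, g8 stuck-at-1.
Only g1 stuck-at-0 is consistent with every test.

g1 stuck-at-0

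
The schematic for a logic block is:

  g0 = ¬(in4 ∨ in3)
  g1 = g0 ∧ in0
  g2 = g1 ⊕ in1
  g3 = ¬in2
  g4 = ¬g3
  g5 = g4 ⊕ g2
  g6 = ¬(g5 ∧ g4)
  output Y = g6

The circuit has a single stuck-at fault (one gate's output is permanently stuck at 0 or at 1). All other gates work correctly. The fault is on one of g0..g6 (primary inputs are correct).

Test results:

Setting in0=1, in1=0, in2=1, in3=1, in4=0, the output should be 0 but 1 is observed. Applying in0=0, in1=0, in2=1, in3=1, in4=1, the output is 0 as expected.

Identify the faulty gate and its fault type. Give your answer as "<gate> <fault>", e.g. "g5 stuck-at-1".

g0 stuck-at-1

Fault-free values for test 1 (in0=1, in1=0, in2=1, in3=1, in4=0): g0=0, g1=0, g2=0, g3=0, g4=1, g5=1, g6=0, giving Y=0. Observed 1.
Test 1: faults giving observed 1 are {g0 stuck-at-1, g1 stuck-at-1, g2 stuck-at-1, g3 stuck-at-1, g4 stuck-at-0, g5 stuck-at-0, g6 stuck-at-1}.
Test 2 (in0=0, in1=0, in2=1, in3=1, in4=1): fault-free g0=0, g1=0, g2=0, g3=0, g4=1, g5=1, g6=0 → 0; observed 0. Eliminates g1 stuck-at-1, g2 stuck-at-1, g3 stuck-at-1, g4 stuck-at-0, g5 stuck-at-0, g6 stuck-at-1.
Only g0 stuck-at-1 is consistent with every test.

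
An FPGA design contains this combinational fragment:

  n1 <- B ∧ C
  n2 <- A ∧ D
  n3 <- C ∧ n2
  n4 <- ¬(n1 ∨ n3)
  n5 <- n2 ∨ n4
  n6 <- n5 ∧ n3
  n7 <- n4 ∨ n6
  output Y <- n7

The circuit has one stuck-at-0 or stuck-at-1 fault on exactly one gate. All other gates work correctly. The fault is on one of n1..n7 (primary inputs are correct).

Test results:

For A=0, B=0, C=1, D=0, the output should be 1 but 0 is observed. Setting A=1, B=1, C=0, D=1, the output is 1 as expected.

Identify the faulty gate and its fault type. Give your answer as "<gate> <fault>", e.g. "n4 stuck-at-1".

n3 stuck-at-1

Fault-free values for test 1 (A=0, B=0, C=1, D=0): n1=0, n2=0, n3=0, n4=1, n5=1, n6=0, n7=1, giving Y=1. Observed 0.
Test 1: faults giving observed 0 are {n1 stuck-at-1, n3 stuck-at-1, n4 stuck-at-0, n7 stuck-at-0}.
Test 2 (A=1, B=1, C=0, D=1): fault-free n1=0, n2=1, n3=0, n4=1, n5=1, n6=0, n7=1 → 1; observed 1. Eliminates n1 stuck-at-1, n4 stuck-at-0, n7 stuck-at-0.
Only n3 stuck-at-1 is consistent with every test.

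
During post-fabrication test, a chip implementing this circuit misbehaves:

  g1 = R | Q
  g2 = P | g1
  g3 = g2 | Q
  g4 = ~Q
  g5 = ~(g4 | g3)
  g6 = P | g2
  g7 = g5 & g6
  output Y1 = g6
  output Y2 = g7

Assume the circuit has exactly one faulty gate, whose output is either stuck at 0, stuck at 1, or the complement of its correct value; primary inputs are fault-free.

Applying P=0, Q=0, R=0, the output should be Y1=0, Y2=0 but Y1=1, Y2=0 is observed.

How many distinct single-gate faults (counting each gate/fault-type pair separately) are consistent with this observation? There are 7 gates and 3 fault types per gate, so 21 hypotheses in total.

Fault-free: g1=0, g2=0, g3=0, g4=1, g5=0, g6=0, g7=0 → Y1=0, Y2=0. Observed Y1=1, Y2=0.
  g1: stuck-at-1, inverted output ✓; others ✗
  g2: stuck-at-1, inverted output ✓; others ✗
  g3: none of the 3 fault types match ✗
  g4: none of the 3 fault types match ✗
  g5: none of the 3 fault types match ✗
  g6: stuck-at-1, inverted output ✓; others ✗
  g7: none of the 3 fault types match ✗
Consistent faults: {g1 stuck-at-1, g1 inverted output, g2 stuck-at-1, g2 inverted output, g6 stuck-at-1, g6 inverted output} — 6 in all.

6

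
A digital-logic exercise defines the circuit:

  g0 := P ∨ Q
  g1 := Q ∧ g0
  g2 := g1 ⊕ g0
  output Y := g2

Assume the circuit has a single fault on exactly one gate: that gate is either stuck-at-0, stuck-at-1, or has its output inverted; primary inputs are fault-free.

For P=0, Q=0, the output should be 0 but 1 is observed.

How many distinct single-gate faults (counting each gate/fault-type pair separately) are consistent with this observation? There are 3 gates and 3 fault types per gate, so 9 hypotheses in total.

Fault-free: g0=0, g1=0, g2=0 → 0. Observed 1.
  g0 stuck-at-0: output 0 ✗
  g0 stuck-at-1: output 1 ✓
  g0 inverted output: output 1 ✓
  g1 stuck-at-0: output 0 ✗
  g1 stuck-at-1: output 1 ✓
  g1 inverted output: output 1 ✓
  g2 stuck-at-0: output 0 ✗
  g2 stuck-at-1: output 1 ✓
  g2 inverted output: output 1 ✓
Consistent faults: {g0 stuck-at-1, g0 inverted output, g1 stuck-at-1, g1 inverted output, g2 stuck-at-1, g2 inverted output} — 6 in all.

6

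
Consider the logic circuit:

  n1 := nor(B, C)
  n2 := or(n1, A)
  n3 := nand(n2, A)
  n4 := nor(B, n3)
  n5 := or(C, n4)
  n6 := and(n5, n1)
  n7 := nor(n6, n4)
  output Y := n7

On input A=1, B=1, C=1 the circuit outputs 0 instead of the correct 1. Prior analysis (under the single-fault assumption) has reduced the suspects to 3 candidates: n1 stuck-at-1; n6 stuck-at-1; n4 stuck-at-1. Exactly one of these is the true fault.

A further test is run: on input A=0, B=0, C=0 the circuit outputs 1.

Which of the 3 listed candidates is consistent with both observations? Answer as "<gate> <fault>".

n1 stuck-at-1

Evaluate each candidate on input A=0, B=0, C=0:
  n1 stuck-at-1: n1=1 [stuck-at-1], n2=1, n3=1, n4=0, n5=0, n6=0, n7=1 → 1 — matches
  n6 stuck-at-1: n1=1, n2=1, n3=1, n4=0, n5=0, n6=1 [stuck-at-1], n7=0 → 0 — eliminated
  n4 stuck-at-1: n1=1, n2=1, n3=1, n4=1 [stuck-at-1], n5=1, n6=1, n7=0 → 0 — eliminated
Only n1 stuck-at-1 reproduces the observed 1.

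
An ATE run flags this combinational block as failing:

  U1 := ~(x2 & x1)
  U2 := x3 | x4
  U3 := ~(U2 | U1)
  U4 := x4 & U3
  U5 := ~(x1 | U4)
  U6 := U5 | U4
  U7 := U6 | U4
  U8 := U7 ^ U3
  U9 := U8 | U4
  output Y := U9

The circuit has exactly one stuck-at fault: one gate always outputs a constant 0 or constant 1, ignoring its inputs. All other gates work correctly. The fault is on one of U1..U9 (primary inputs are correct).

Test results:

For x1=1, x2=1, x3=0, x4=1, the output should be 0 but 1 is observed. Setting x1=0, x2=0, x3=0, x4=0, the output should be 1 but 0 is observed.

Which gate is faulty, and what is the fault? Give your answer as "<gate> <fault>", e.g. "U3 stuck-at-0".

U3 stuck-at-1

Fault-free values for test 1 (x1=1, x2=1, x3=0, x4=1): U1=0, U2=1, U3=0, U4=0, U5=0, U6=0, U7=0, U8=0, U9=0, giving Y=0. Observed 1.
Test 1: faults giving observed 1 are {U2 stuck-at-0, U3 stuck-at-1, U4 stuck-at-1, U5 stuck-at-1, U6 stuck-at-1, U7 stuck-at-1, U8 stuck-at-1, U9 stuck-at-1}.
Test 2 (x1=0, x2=0, x3=0, x4=0): fault-free U1=1, U2=0, U3=0, U4=0, U5=1, U6=1, U7=1, U8=1, U9=1 → 1; observed 0. Eliminates U2 stuck-at-0, U4 stuck-at-1, U5 stuck-at-1, U6 stuck-at-1, U7 stuck-at-1, U8 stuck-at-1, U9 stuck-at-1.
Only U3 stuck-at-1 is consistent with every test.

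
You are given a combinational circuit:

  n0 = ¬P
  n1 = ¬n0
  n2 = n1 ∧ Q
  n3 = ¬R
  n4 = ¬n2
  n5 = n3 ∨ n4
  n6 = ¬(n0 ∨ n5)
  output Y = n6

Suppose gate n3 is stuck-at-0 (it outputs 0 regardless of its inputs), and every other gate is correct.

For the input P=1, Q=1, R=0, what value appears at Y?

1

Propagate with n3 forced: n0=0, n1=1, n2=1, n3=0 [stuck-at-0], n4=0, n5=0, n6=1.
So Y = 1. (Without the fault it would be 0.)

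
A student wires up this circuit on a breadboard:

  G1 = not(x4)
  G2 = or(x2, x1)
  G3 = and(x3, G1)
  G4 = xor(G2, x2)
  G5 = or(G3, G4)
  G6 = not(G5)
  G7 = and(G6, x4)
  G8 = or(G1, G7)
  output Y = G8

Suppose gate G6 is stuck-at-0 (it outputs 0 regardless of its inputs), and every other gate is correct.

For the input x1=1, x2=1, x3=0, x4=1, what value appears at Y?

Propagate with G6 forced: G1=0, G2=1, G3=0, G4=0, G5=0, G6=0 [stuck-at-0], G7=0, G8=0.
So Y = 0. (Without the fault it would be 1.)

0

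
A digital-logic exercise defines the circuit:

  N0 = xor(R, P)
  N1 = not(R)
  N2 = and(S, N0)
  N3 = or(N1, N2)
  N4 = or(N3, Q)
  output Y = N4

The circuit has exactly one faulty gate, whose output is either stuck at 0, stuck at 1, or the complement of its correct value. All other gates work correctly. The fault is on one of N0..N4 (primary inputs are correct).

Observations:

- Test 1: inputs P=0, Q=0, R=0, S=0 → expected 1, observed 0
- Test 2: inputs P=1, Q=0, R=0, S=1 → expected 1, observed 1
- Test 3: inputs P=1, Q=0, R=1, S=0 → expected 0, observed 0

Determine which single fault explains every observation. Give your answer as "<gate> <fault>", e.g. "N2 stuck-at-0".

Fault-free values for test 1 (P=0, Q=0, R=0, S=0): N0=0, N1=1, N2=0, N3=1, N4=1, giving Y=1. Observed 0.
Test 1: faults giving observed 0 are {N1 stuck-at-0, N1 inverted output, N3 stuck-at-0, N3 inverted output, N4 stuck-at-0, N4 inverted output}.
Test 2 (P=1, Q=0, R=0, S=1): fault-free N0=1, N1=1, N2=1, N3=1, N4=1 → 1; observed 1. Eliminates N3 stuck-at-0, N3 inverted output, N4 stuck-at-0, N4 inverted output.
Test 3 (P=1, Q=0, R=1, S=0): fault-free N0=0, N1=0, N2=0, N3=0, N4=0 → 0; observed 0. Eliminates N1 inverted output.
Only N1 stuck-at-0 is consistent with every test.

N1 stuck-at-0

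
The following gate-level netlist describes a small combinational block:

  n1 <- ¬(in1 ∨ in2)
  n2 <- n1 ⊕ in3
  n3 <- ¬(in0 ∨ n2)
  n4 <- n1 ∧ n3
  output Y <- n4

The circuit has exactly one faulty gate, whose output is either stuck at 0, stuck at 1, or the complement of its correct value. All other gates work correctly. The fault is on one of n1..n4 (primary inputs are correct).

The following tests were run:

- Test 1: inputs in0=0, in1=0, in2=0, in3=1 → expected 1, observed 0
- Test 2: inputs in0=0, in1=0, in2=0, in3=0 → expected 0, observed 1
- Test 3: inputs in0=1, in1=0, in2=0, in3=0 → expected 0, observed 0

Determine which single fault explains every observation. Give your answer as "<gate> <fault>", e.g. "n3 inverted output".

Fault-free values for test 1 (in0=0, in1=0, in2=0, in3=1): n1=1, n2=0, n3=1, n4=1, giving Y=1. Observed 0.
Test 1: faults giving observed 0 are {n1 stuck-at-0, n1 inverted output, n2 stuck-at-1, n2 inverted output, n3 stuck-at-0, n3 inverted output, n4 stuck-at-0, n4 inverted output}.
Test 2 (in0=0, in1=0, in2=0, in3=0): fault-free n1=1, n2=1, n3=0, n4=0 → 0; observed 1. Eliminates n1 stuck-at-0, n1 inverted output, n2 stuck-at-1, n3 stuck-at-0, n4 stuck-at-0.
Test 3 (in0=1, in1=0, in2=0, in3=0): fault-free n1=1, n2=1, n3=0, n4=0 → 0; observed 0. Eliminates n3 inverted output, n4 inverted output.
Only n2 inverted output is consistent with every test.

n2 inverted output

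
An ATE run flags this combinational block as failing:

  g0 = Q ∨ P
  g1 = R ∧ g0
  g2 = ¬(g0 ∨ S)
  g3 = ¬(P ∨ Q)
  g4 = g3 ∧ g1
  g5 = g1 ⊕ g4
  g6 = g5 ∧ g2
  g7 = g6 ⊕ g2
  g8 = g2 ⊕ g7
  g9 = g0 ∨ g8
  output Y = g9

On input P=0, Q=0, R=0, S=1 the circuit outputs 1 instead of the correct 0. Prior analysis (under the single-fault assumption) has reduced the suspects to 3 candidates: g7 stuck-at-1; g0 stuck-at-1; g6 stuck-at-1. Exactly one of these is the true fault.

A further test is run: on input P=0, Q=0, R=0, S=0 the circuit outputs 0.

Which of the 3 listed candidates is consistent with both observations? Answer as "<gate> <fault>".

g7 stuck-at-1

Evaluate each candidate on input P=0, Q=0, R=0, S=0:
  g7 stuck-at-1: g0=0, g1=0, g2=1, g3=1, g4=0, g5=0, g6=0, g7=1 [stuck-at-1], g8=0, g9=0 → 0 — matches
  g0 stuck-at-1: g0=1 [stuck-at-1], g1=0, g2=0, g3=1, g4=0, g5=0, g6=0, g7=0, g8=0, g9=1 → 1 — eliminated
  g6 stuck-at-1: g0=0, g1=0, g2=1, g3=1, g4=0, g5=0, g6=1 [stuck-at-1], g7=0, g8=1, g9=1 → 1 — eliminated
Only g7 stuck-at-1 reproduces the observed 0.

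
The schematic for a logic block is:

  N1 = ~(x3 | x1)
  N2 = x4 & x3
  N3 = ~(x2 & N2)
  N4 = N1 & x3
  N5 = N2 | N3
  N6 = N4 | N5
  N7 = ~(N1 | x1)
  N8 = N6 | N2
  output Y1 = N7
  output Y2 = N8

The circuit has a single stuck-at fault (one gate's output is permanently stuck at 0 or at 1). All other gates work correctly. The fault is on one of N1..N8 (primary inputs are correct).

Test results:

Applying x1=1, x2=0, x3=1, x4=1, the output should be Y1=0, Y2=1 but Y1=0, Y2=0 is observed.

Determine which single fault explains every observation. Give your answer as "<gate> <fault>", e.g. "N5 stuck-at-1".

N8 stuck-at-0

Fault-free values for test 1 (x1=1, x2=0, x3=1, x4=1): N1=0, N2=1, N3=1, N4=0, N5=1, N6=1, N7=0, N8=1, giving Y1=0, Y2=1. Observed Y1=0, Y2=0.
Test 1: faults giving observed Y1=0, Y2=0 are {N8 stuck-at-0}.
Only N8 stuck-at-0 is consistent with every test.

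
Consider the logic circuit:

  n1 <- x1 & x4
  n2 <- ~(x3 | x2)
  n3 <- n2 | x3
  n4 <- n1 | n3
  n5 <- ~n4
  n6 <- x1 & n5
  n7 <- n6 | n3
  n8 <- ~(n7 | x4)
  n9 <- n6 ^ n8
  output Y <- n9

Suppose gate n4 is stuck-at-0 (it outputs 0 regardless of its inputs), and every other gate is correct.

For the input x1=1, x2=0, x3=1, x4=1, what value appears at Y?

Propagate with n4 forced: n1=1, n2=0, n3=1, n4=0 [stuck-at-0], n5=1, n6=1, n7=1, n8=0, n9=1.
So Y = 1. (Without the fault it would be 0.)

1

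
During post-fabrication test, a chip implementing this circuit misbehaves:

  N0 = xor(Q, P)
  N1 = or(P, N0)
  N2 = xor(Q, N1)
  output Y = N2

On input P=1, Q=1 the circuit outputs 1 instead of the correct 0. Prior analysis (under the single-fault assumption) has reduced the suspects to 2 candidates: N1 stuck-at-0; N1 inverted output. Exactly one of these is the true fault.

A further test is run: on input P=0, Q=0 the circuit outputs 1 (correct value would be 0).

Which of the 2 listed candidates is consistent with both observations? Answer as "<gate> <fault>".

Evaluate each candidate on input P=0, Q=0:
  N1 stuck-at-0: N0=0, N1=0 [stuck-at-0], N2=0 → 0 — eliminated
  N1 inverted output: N0=0, N1=1 [inverted output], N2=1 → 1 — matches
Only N1 inverted output reproduces the observed 1.

N1 inverted output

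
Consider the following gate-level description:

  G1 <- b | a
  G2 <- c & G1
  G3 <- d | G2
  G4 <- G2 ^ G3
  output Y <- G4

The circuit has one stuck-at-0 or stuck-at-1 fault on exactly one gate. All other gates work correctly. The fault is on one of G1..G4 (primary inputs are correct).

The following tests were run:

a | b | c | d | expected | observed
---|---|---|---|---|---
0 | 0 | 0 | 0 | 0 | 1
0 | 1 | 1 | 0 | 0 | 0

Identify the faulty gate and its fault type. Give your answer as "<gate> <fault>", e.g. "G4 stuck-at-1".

Fault-free values for test 1 (a=0, b=0, c=0, d=0): G1=0, G2=0, G3=0, G4=0, giving Y=0. Observed 1.
Test 1: faults giving observed 1 are {G3 stuck-at-1, G4 stuck-at-1}.
Test 2 (a=0, b=1, c=1, d=0): fault-free G1=1, G2=1, G3=1, G4=0 → 0; observed 0. Eliminates G4 stuck-at-1.
Only G3 stuck-at-1 is consistent with every test.

G3 stuck-at-1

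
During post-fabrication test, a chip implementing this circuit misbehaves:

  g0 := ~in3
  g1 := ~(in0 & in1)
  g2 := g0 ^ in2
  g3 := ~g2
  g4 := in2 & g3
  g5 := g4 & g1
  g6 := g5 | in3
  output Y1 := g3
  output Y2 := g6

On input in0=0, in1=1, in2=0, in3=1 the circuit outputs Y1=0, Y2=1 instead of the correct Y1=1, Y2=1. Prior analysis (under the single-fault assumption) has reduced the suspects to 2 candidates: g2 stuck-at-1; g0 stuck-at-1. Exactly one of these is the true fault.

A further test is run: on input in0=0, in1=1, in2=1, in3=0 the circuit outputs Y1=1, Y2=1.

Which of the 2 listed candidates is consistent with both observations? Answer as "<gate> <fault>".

Evaluate each candidate on input in0=0, in1=1, in2=1, in3=0:
  g2 stuck-at-1: g0=1, g1=1, g2=1 [stuck-at-1], g3=0, g4=0, g5=0, g6=0 → Y1=0, Y2=0 — eliminated
  g0 stuck-at-1: g0=1 [stuck-at-1], g1=1, g2=0, g3=1, g4=1, g5=1, g6=1 → Y1=1, Y2=1 — matches
Only g0 stuck-at-1 reproduces the observed Y1=1, Y2=1.

g0 stuck-at-1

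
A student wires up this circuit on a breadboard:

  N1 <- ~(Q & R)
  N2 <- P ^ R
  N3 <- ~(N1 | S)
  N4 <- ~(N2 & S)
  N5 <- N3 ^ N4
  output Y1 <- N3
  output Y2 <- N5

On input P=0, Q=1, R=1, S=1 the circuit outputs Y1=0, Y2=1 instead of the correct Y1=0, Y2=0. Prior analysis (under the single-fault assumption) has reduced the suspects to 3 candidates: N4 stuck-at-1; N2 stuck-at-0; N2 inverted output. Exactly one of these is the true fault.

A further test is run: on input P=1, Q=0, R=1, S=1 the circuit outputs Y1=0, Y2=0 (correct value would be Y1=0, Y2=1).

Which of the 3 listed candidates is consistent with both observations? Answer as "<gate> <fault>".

Evaluate each candidate on input P=1, Q=0, R=1, S=1:
  N4 stuck-at-1: N1=1, N2=0, N3=0, N4=1 [stuck-at-1], N5=1 → Y1=0, Y2=1 — eliminated
  N2 stuck-at-0: N1=1, N2=0 [stuck-at-0], N3=0, N4=1, N5=1 → Y1=0, Y2=1 — eliminated
  N2 inverted output: N1=1, N2=1 [inverted output], N3=0, N4=0, N5=0 → Y1=0, Y2=0 — matches
Only N2 inverted output reproduces the observed Y1=0, Y2=0.

N2 inverted output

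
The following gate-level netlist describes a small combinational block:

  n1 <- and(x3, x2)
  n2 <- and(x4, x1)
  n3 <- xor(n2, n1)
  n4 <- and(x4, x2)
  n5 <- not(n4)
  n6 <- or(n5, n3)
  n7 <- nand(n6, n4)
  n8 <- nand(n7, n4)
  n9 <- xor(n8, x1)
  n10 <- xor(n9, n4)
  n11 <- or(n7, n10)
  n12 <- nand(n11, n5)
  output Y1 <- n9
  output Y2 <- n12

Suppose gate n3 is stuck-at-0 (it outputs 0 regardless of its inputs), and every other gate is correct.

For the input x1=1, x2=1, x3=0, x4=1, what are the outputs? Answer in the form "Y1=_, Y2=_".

Propagate with n3 forced: n1=0, n2=1, n3=0 [stuck-at-0], n4=1, n5=0, n6=0, n7=1, n8=0, n9=1, n10=0, n11=1, n12=1.
So the outputs are Y1=1, Y2=1. (Without the fault they would be Y1=0, Y2=1.)

Y1=1, Y2=1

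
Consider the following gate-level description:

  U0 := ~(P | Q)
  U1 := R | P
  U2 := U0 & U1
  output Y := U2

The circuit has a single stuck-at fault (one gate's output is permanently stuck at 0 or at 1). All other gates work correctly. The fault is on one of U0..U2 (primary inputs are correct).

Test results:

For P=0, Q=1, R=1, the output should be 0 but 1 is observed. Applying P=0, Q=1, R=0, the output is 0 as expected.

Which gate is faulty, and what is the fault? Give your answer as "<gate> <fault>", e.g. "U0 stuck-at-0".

U0 stuck-at-1

Fault-free values for test 1 (P=0, Q=1, R=1): U0=0, U1=1, U2=0, giving Y=0. Observed 1.
Test 1: faults giving observed 1 are {U0 stuck-at-1, U2 stuck-at-1}.
Test 2 (P=0, Q=1, R=0): fault-free U0=0, U1=0, U2=0 → 0; observed 0. Eliminates U2 stuck-at-1.
Only U0 stuck-at-1 is consistent with every test.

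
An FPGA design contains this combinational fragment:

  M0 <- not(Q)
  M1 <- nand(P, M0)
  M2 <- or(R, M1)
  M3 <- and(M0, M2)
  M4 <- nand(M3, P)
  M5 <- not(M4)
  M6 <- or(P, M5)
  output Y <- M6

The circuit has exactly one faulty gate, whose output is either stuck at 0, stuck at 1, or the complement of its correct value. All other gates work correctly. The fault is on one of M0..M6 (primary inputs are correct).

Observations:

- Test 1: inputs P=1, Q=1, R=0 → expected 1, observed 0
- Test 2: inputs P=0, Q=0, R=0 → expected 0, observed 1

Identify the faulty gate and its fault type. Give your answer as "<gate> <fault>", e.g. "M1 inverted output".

M6 inverted output

Fault-free values for test 1 (P=1, Q=1, R=0): M0=0, M1=1, M2=1, M3=0, M4=1, M5=0, M6=1, giving Y=1. Observed 0.
Test 1: faults giving observed 0 are {M6 stuck-at-0, M6 inverted output}.
Test 2 (P=0, Q=0, R=0): fault-free M0=1, M1=1, M2=1, M3=1, M4=1, M5=0, M6=0 → 0; observed 1. Eliminates M6 stuck-at-0.
Only M6 inverted output is consistent with every test.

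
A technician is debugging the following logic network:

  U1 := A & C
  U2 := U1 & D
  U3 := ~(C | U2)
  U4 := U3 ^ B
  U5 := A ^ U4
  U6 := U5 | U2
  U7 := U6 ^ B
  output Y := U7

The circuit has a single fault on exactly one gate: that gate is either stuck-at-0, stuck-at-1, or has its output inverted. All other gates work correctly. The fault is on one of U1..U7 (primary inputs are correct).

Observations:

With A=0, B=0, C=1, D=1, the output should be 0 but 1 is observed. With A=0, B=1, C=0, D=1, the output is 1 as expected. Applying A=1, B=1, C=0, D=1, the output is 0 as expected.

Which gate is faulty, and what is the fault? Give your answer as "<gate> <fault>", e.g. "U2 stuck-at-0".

Fault-free values for test 1 (A=0, B=0, C=1, D=1): U1=0, U2=0, U3=0, U4=0, U5=0, U6=0, U7=0, giving Y=0. Observed 1.
Test 1: faults giving observed 1 are {U1 stuck-at-1, U1 inverted output, U2 stuck-at-1, U2 inverted output, U3 stuck-at-1, U3 inverted output, U4 stuck-at-1, U4 inverted output, U5 stuck-at-1, U5 inverted output, U6 stuck-at-1, U6 inverted output, U7 stuck-at-1, U7 inverted output}.
Test 2 (A=0, B=1, C=0, D=1): fault-free U1=0, U2=0, U3=1, U4=0, U5=0, U6=0, U7=1 → 1; observed 1. Eliminates U1 stuck-at-1, U1 inverted output, U2 stuck-at-1, U2 inverted output, U3 inverted output, U4 stuck-at-1, U4 inverted output, U5 stuck-at-1, U5 inverted output, U6 stuck-at-1, U6 inverted output, U7 inverted output.
Test 3 (A=1, B=1, C=0, D=1): fault-free U1=0, U2=0, U3=1, U4=0, U5=1, U6=1, U7=0 → 0; observed 0. Eliminates U7 stuck-at-1.
Only U3 stuck-at-1 is consistent with every test.

U3 stuck-at-1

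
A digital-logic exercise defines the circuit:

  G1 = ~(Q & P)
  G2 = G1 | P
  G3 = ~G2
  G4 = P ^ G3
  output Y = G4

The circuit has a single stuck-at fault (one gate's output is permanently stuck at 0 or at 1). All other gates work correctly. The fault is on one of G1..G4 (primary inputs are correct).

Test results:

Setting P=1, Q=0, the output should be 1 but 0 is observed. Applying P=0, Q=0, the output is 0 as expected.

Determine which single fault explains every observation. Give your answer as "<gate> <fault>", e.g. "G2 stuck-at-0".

G4 stuck-at-0

Fault-free values for test 1 (P=1, Q=0): G1=1, G2=1, G3=0, G4=1, giving Y=1. Observed 0.
Test 1: faults giving observed 0 are {G2 stuck-at-0, G3 stuck-at-1, G4 stuck-at-0}.
Test 2 (P=0, Q=0): fault-free G1=1, G2=1, G3=0, G4=0 → 0; observed 0. Eliminates G2 stuck-at-0, G3 stuck-at-1.
Only G4 stuck-at-0 is consistent with every test.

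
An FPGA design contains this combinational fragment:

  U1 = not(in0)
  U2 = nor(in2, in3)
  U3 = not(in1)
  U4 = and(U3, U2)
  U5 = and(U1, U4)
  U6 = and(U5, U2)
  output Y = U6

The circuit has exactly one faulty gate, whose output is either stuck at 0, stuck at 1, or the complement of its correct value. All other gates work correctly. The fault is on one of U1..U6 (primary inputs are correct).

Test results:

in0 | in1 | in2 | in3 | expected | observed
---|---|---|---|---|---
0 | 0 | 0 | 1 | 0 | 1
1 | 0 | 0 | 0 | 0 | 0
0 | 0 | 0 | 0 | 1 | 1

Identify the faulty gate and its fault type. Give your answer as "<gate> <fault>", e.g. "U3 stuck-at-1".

Fault-free values for test 1 (in0=0, in1=0, in2=0, in3=1): U1=1, U2=0, U3=1, U4=0, U5=0, U6=0, giving Y=0. Observed 1.
Test 1: faults giving observed 1 are {U2 stuck-at-1, U2 inverted output, U6 stuck-at-1, U6 inverted output}.
Test 2 (in0=1, in1=0, in2=0, in3=0): fault-free U1=0, U2=1, U3=1, U4=1, U5=0, U6=0 → 0; observed 0. Eliminates U6 stuck-at-1, U6 inverted output.
Test 3 (in0=0, in1=0, in2=0, in3=0): fault-free U1=1, U2=1, U3=1, U4=1, U5=1, U6=1 → 1; observed 1. Eliminates U2 inverted output.
Only U2 stuck-at-1 is consistent with every test.

U2 stuck-at-1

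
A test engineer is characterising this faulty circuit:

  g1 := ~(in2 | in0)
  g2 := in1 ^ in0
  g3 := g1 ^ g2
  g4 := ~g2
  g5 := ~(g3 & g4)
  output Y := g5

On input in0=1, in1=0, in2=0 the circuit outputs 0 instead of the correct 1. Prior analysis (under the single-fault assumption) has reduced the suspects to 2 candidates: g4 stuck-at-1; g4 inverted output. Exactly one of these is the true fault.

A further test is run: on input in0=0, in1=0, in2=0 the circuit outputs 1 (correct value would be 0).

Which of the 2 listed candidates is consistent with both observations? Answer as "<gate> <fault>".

g4 inverted output

Evaluate each candidate on input in0=0, in1=0, in2=0:
  g4 stuck-at-1: g1=1, g2=0, g3=1, g4=1 [stuck-at-1], g5=0 → 0 — eliminated
  g4 inverted output: g1=1, g2=0, g3=1, g4=0 [inverted output], g5=1 → 1 — matches
Only g4 inverted output reproduces the observed 1.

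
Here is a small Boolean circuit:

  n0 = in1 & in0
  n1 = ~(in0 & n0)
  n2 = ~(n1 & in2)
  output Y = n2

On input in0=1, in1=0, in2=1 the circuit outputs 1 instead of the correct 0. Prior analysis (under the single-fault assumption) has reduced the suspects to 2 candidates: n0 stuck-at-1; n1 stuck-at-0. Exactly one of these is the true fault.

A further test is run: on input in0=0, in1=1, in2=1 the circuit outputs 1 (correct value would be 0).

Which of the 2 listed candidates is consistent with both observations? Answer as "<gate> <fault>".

Evaluate each candidate on input in0=0, in1=1, in2=1:
  n0 stuck-at-1: n0=1 [stuck-at-1], n1=1, n2=0 → 0 — eliminated
  n1 stuck-at-0: n0=0, n1=0 [stuck-at-0], n2=1 → 1 — matches
Only n1 stuck-at-0 reproduces the observed 1.

n1 stuck-at-0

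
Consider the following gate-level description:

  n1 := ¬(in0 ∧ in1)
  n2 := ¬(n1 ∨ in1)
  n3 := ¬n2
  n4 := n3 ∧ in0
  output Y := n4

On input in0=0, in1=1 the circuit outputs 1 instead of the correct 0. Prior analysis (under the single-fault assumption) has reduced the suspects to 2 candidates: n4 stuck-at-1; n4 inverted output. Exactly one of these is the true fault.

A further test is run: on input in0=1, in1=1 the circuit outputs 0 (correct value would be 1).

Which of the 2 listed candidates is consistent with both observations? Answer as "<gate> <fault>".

Evaluate each candidate on input in0=1, in1=1:
  n4 stuck-at-1: n1=0, n2=0, n3=1, n4=1 [stuck-at-1] → 1 — eliminated
  n4 inverted output: n1=0, n2=0, n3=1, n4=0 [inverted output] → 0 — matches
Only n4 inverted output reproduces the observed 0.

n4 inverted output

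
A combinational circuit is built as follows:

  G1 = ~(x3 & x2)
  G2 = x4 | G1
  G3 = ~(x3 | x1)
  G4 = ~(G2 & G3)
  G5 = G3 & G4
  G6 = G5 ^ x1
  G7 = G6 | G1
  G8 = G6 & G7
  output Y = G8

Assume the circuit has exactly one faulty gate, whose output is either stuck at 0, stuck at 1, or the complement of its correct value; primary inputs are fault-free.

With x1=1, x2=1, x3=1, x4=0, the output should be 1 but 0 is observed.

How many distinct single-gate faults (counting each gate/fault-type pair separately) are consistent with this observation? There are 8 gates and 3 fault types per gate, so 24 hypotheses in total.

Fault-free: G1=0, G2=0, G3=0, G4=1, G5=0, G6=1, G7=1, G8=1 → 1. Observed 0.
  G1: none of the 3 fault types match ✗
  G2: none of the 3 fault types match ✗
  G3: stuck-at-1, inverted output ✓; others ✗
  G4: none of the 3 fault types match ✗
  G5: stuck-at-1, inverted output ✓; others ✗
  G6: stuck-at-0, inverted output ✓; others ✗
  G7: stuck-at-0, inverted output ✓; others ✗
  G8: stuck-at-0, inverted output ✓; others ✗
Consistent faults: {G3 stuck-at-1, G3 inverted output, G5 stuck-at-1, G5 inverted output, G6 stuck-at-0, G6 inverted output, G7 stuck-at-0, G7 inverted output, G8 stuck-at-0, G8 inverted output} — 10 in all.

10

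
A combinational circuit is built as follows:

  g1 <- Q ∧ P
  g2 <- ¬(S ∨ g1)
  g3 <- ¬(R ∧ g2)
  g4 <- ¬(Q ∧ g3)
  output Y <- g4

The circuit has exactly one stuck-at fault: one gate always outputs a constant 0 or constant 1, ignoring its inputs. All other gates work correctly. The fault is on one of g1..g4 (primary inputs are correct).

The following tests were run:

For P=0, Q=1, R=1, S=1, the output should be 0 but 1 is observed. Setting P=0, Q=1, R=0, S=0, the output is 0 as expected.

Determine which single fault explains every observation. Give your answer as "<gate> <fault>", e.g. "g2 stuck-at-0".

Fault-free values for test 1 (P=0, Q=1, R=1, S=1): g1=0, g2=0, g3=1, g4=0, giving Y=0. Observed 1.
Test 1: faults giving observed 1 are {g2 stuck-at-1, g3 stuck-at-0, g4 stuck-at-1}.
Test 2 (P=0, Q=1, R=0, S=0): fault-free g1=0, g2=1, g3=1, g4=0 → 0; observed 0. Eliminates g3 stuck-at-0, g4 stuck-at-1.
Only g2 stuck-at-1 is consistent with every test.

g2 stuck-at-1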